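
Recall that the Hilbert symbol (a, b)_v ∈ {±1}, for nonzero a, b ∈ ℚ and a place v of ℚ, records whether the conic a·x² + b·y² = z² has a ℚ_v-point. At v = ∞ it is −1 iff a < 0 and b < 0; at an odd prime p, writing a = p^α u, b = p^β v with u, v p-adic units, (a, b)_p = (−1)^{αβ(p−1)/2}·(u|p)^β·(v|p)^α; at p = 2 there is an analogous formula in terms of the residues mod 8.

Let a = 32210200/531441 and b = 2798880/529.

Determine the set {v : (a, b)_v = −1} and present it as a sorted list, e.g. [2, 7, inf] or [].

(a, b) ≡ (22, 3570) mod (ℚ^×)²; places V = {2, 3, 5, 7, 11, 17, 23, ∞}.
(a,b)_3: α=-12, u≡1; β=1, v≡2 (mod 3); (1|3)=+1, (2|3)=-1; sign (−1)^0·+1^1·-1^-12 = +1.
(a,b)_17: α=0, u≡7; β=1, v≡6 (mod 17); (7|17)=-1, (6|17)=-1; sign (−1)^0·-1^1·-1^0 = -1.
(a,b)_11: α=5, u≡10; β=0, v≡7 (mod 11); (10|11)=-1, (7|11)=-1; sign (−1)^0·-1^0·-1^5 = -1.
(a,b)_23: α=0, u≡19; β=-2, v≡10 (mod 23); (19|23)=-1, (10|23)=-1; sign (−1)^0·-1^-2·-1^0 = +1.
(a,b)_5: α=2, u≡3; β=1, v≡4 (mod 5); (3|5)=-1, (4|5)=+1; sign (−1)^0·-1^1·+1^2 = -1.
(a,b)_2: α=3, β=5; u≡3, v≡1 (mod 8); ε(u)ε(v)=1·0, αω(v)=3·0, βω(u)=5·1; sum ≡ 1  ⇒  -1.
(a,b)_∞: sgn(22)=+, sgn(3570)=+, so +1.
(a,b)_7: α=0, u≡1; β=3, v≡3 (mod 7); (1|7)=+1, (3|7)=-1; sign (−1)^0·+1^3·-1^0 = +1.
Ram(22, 3570) = {2, 5, 11, 17}; no ℚ_2-point on the conic.

[2, 5, 11, 17]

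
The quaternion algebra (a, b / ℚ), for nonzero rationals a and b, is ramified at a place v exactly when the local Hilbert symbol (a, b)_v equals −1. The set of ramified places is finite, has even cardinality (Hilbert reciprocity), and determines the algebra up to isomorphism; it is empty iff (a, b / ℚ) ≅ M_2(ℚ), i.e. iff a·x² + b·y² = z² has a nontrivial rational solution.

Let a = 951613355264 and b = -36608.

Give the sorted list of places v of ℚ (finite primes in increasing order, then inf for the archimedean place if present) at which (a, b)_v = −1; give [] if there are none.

[11, 13, 17, 37]

Mod squares: a ≡ 629, b ≡ -143. Check v ∈ {∞, 2, 11, 13, 17, 37}.
v=17: a=17^3·(≡11), b=17^0·(≡10) mod 17; (11|17)=-1, (10|17)=-1; (−1)^{3·0·8}·(-1)^0·(-1)^3 = -1.
v=11: a=11^2·(≡6), b=11^1·(≡5) mod 11; (6|11)=-1, (5|11)=+1; (−1)^{2·1·5}·(-1)^1·(+1)^2 = -1.
v=13: a=13^2·(≡7), b=13^1·(≡5) mod 13; (7|13)=-1, (5|13)=-1; (−1)^{2·1·6}·(-1)^1·(-1)^2 = -1.
v=2: v_2(a)=8, v_2(b)=8; units ≡ 5, 1 (mod 8); ε·ε+αω+βω = 0·0+8·0+8·1 ≡ 0  ⇒  (a,b)_2 = +1.
v=37: a=37^1·(≡8), b=37^0·(≡22) mod 37; (8|37)=-1, (22|37)=-1; (−1)^{1·0·18}·(-1)^0·(-1)^1 = -1.
v=∞: 629 > 0 and -143 < 0  ⇒  (a,b)_∞ = +1.
(629, -143 / ℚ) ramifies at {11, 13, 17, 37}: a division algebra.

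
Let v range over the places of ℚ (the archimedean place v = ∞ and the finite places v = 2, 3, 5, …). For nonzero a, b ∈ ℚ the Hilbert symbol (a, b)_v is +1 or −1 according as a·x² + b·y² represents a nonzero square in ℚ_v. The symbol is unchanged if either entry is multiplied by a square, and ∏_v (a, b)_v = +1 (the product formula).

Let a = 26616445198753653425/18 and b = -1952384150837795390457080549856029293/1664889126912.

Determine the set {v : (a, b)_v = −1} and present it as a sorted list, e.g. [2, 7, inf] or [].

(a, b) ≡ (34, -1704794) mod (ℚ^×)²; places V = {2, 3, 5, 7, 11, 13, 17, 19, 23, 29, 31, ∞}.
(a,b)_∞: sgn(34)=+, sgn(-1704794)=−, so +1.
(a,b)_29: α=2, u≡4; β=5, v≡11 (mod 29); (4|29)=+1, (11|29)=-1; sign (−1)^0·+1^5·-1^2 = +1.
(a,b)_7: α=4, u≡5; β=7, v≡1 (mod 7); (5|7)=-1, (1|7)=+1; sign (−1)^0·-1^7·+1^4 = -1.
(a,b)_2: α=-1, β=-21; u≡1, v≡3 (mod 8); ε(u)ε(v)=0·1, αω(v)=-1·1, βω(u)=-21·0; sum ≡ 1  ⇒  -1.
(a,b)_11: α=0, u≡4; β=-2, v≡8 (mod 11); (4|11)=+1, (8|11)=-1; sign (−1)^0·+1^-2·-1^0 = +1.
(a,b)_13: α=2, u≡8; β=3, v≡2 (mod 13); (8|13)=-1, (2|13)=-1; sign (−1)^0·-1^3·-1^2 = -1.
(a,b)_19: α=2, u≡18; β=3, v≡17 (mod 19); (18|19)=-1, (17|19)=+1; sign (−1)^0·-1^3·+1^2 = -1.
(a,b)_5: α=2, u≡4; β=0, v≡1 (mod 5); (4|5)=+1, (1|5)=+1; sign (−1)^0·+1^0·+1^2 = +1.
(a,b)_31: α=2, u≡6; β=8, v≡10 (mod 31); (6|31)=-1, (10|31)=+1; sign (−1)^0·-1^8·+1^2 = +1.
(a,b)_17: α=1, u≡13; β=1, v≡15 (mod 17); (13|17)=+1, (15|17)=+1; sign (−1)^0·+1^1·+1^1 = +1.
(a,b)_3: α=-2, u≡1; β=-8, v≡1 (mod 3); (1|3)=+1, (1|3)=+1; sign (−1)^0·+1^-8·+1^-2 = +1.
(a,b)_23: α=2, u≡10; β=2, v≡18 (mod 23); (10|23)=-1, (18|23)=+1; sign (−1)^0·-1^2·+1^2 = +1.
Ram(34, -1704794) = {2, 7, 13, 19}; no ℚ_2-point on the conic.

[2, 7, 13, 19]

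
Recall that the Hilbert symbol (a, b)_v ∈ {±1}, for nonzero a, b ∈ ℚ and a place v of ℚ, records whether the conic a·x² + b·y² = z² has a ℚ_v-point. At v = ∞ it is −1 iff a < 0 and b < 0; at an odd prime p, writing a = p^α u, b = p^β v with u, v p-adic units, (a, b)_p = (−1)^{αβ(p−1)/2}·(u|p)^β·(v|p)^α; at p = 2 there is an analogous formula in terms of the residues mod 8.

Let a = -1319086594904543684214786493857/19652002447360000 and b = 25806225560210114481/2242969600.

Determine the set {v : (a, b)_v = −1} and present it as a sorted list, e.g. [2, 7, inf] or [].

(a, b) ≡ (-210273, 41) mod (ℚ^×)²; places V = {2, 3, 5, 7, 11, 17, 19, 31, 37, 41, ∞}.
(a,b)_41: α=2, u≡23; β=1, v≡25 (mod 41); (23|41)=+1, (25|41)=+1; sign (−1)^0·+1^1·+1^2 = +1.
(a,b)_∞: sgn(-210273)=−, sgn(41)=+, so +1.
(a,b)_3: α=3, u≡1; β=2, v≡2 (mod 3); (1|3)=+1, (2|3)=-1; sign (−1)^0·+1^2·-1^3 = -1.
(a,b)_2: α=-24, β=-16; u≡7, v≡1 (mod 8); ε(u)ε(v)=1·0, αω(v)=-24·0, βω(u)=-16·0; sum ≡ 0  ⇒  +1.
(a,b)_31: α=3, u≡11; β=2, v≡10 (mod 31); (11|31)=-1, (10|31)=+1; sign (−1)^0·-1^2·+1^3 = +1.
(a,b)_19: α=3, u≡3; β=2, v≡13 (mod 19); (3|19)=-1, (13|19)=-1; sign (−1)^0·-1^2·-1^3 = -1.
(a,b)_7: α=11, u≡6; β=8, v≡5 (mod 7); (6|7)=-1, (5|7)=-1; sign (−1)^0·-1^8·-1^11 = -1.
(a,b)_17: α=3, u≡10; β=2, v≡5 (mod 17); (10|17)=-1, (5|17)=-1; sign (−1)^0·-1^2·-1^3 = -1.
(a,b)_11: α=4, u≡3; β=2, v≡8 (mod 11); (3|11)=+1, (8|11)=-1; sign (−1)^0·+1^2·-1^4 = +1.
(a,b)_37: α=-4, u≡14; β=-2, v≡30 (mod 37); (14|37)=-1, (30|37)=+1; sign (−1)^0·-1^-2·+1^-4 = +1.
(a,b)_5: α=-4, u≡3; β=-2, v≡4 (mod 5); (3|5)=-1, (4|5)=+1; sign (−1)^0·-1^-2·+1^-4 = +1.
(-210273, 41 / ℚ) ramifies at {3, 7, 17, 19}: a division algebra.

[3, 7, 17, 19]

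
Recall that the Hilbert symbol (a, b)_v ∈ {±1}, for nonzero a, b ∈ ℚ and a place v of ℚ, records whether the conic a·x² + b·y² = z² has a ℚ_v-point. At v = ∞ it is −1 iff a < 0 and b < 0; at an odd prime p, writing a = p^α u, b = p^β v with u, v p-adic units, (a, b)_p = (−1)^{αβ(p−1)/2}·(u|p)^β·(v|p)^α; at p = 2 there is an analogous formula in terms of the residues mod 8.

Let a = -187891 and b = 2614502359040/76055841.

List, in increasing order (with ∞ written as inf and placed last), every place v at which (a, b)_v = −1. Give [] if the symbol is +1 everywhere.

[11, 29, 31, 37]

Mod squares: a ≡ -187891, b ≡ 59015. Check v ∈ {∞, 2, 3, 5, 11, 13, 17, 19, 29, 31, 37}.
v=19: a=19^1·(≡10), b=19^-2·(≡4) mod 19; (10|19)=-1, (4|19)=+1; (−1)^{1·-2·9}·(-1)^-2·(+1)^1 = +1.
v=37: a=37^0·(≡32), b=37^1·(≡36) mod 37; (32|37)=-1, (36|37)=+1; (−1)^{0·1·18}·(-1)^1·(+1)^0 = -1.
v=3: a=3^0·(≡2), b=3^-6·(≡2) mod 3; (2|3)=-1, (2|3)=-1; (−1)^{0·-6·1}·(-1)^-6·(-1)^0 = +1.
v=∞: -187891 < 0 and 59015 > 0  ⇒  (a,b)_∞ = +1.
v=29: a=29^1·(≡17), b=29^1·(≡28) mod 29; (17|29)=-1, (28|29)=+1; (−1)^{1·1·14}·(-1)^1·(+1)^1 = -1.
v=2: v_2(a)=0, v_2(b)=18; units ≡ 5, 7 (mod 8); ε·ε+αω+βω = 0·1+0·0+18·1 ≡ 0  ⇒  (a,b)_2 = +1.
v=13: a=13^0·(≡11), b=13^2·(≡11) mod 13; (11|13)=-1, (11|13)=-1; (−1)^{0·2·6}·(-1)^2·(-1)^0 = +1.
v=17: a=17^0·(≡10), b=17^-2·(≡4) mod 17; (10|17)=-1, (4|17)=+1; (−1)^{0·-2·8}·(-1)^-2·(+1)^0 = +1.
v=31: a=31^1·(≡15), b=31^0·(≡11) mod 31; (15|31)=-1, (11|31)=-1; (−1)^{1·0·15}·(-1)^0·(-1)^1 = -1.
v=5: a=5^0·(≡4), b=5^1·(≡3) mod 5; (4|5)=+1, (3|5)=-1; (−1)^{0·1·2}·(+1)^1·(-1)^0 = +1.
v=11: a=11^1·(≡2), b=11^1·(≡2) mod 11; (2|11)=-1, (2|11)=-1; (−1)^{1·1·5}·(-1)^1·(-1)^1 = -1.
Ram(-187891, 59015) = {11, 29, 31, 37}; no ℚ_11-point on the conic.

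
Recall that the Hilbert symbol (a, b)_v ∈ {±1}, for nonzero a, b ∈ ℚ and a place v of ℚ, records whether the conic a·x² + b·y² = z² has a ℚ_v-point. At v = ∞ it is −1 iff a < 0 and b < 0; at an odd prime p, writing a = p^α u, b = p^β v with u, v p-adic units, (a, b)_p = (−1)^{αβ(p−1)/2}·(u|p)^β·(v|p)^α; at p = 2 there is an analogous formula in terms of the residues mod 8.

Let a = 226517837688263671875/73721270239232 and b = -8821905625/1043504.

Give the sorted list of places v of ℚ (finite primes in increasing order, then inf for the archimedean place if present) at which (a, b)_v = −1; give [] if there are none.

(a, b) ≡ (390, -11) mod (ℚ^×)²; places V = {2, 3, 5, 7, 11, 13, 17, ∞}.
(a,b)_2: α=-21, β=-4; u≡3, v≡5 (mod 8); ε(u)ε(v)=1·0, αω(v)=-21·1, βω(u)=-4·1; sum ≡ 1  ⇒  -1.
(a,b)_5: α=9, u≡3; β=4, v≡4 (mod 5); (3|5)=-1, (4|5)=+1; sign (−1)^0·-1^4·+1^9 = +1.
(a,b)_13: α=3, u≡3; β=2, v≡8 (mod 13); (3|13)=+1, (8|13)=-1; sign (−1)^0·+1^2·-1^3 = -1.
(a,b)_3: α=7, u≡1; β=0, v≡1 (mod 3); (1|3)=+1, (1|3)=+1; sign (−1)^0·+1^0·+1^7 = +1.
(a,b)_∞: sgn(390)=+, sgn(-11)=−, so +1.
(a,b)_17: α=6, u≡9; β=4, v≡3 (mod 17); (9|17)=+1, (3|17)=-1; sign (−1)^0·+1^4·-1^6 = +1.
(a,b)_7: α=-4, u≡6; β=-2, v≡3 (mod 7); (6|7)=-1, (3|7)=-1; sign (−1)^0·-1^-2·-1^-4 = +1.
(a,b)_11: α=-4, u≡1; β=-3, v≡2 (mod 11); (1|11)=+1, (2|11)=-1; sign (−1)^0·+1^-3·-1^-4 = +1.
|Ram(390, -11)| = 2, even; anisotropic at {2, 13}.

[2, 13]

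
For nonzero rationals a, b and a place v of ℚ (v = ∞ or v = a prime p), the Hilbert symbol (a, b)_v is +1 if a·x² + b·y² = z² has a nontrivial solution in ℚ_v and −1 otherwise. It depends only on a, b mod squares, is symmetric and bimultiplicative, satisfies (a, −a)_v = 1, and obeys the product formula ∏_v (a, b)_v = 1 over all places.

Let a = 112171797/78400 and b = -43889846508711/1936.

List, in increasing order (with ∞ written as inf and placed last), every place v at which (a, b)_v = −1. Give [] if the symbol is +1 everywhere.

Mod squares: a ≡ 493, b ≡ -409479. Check v ∈ {∞, 2, 3, 5, 7, 11, 17, 29, 31, 37, 53}.
v=5: a=5^-2·(≡2), b=5^0·(≡4) mod 5; (2|5)=-1, (4|5)=+1; (−1)^{-2·0·2}·(-1)^0·(+1)^-2 = +1.
v=31: a=31^0·(≡2), b=31^1·(≡2) mod 31; (2|31)=+1, (2|31)=+1; (−1)^{0·1·15}·(+1)^1·(+1)^0 = +1.
v=17: a=17^1·(≡14), b=17^3·(≡8) mod 17; (14|17)=-1, (8|17)=+1; (−1)^{1·3·8}·(-1)^3·(+1)^1 = -1.
v=37: a=37^0·(≡10), b=37^1·(≡33) mod 37; (10|37)=+1, (33|37)=+1; (−1)^{0·1·18}·(+1)^1·(+1)^0 = +1.
v=2: v_2(a)=-6, v_2(b)=-4; units ≡ 5, 1 (mod 8); ε·ε+αω+βω = 0·0+-6·0+-4·1 ≡ 0  ⇒  (a,b)_2 = +1.
v=3: a=3^4·(≡1), b=3^3·(≡1) mod 3; (1|3)=+1, (1|3)=+1; (−1)^{4·3·1}·(+1)^3·(+1)^4 = +1.
v=29: a=29^1·(≡18), b=29^2·(≡5) mod 29; (18|29)=-1, (5|29)=+1; (−1)^{1·2·14}·(-1)^2·(+1)^1 = +1.
v=11: a=11^0·(≡4), b=11^-2·(≡10) mod 11; (4|11)=+1, (10|11)=-1; (−1)^{0·-2·5}·(+1)^-2·(-1)^0 = +1.
v=7: a=7^-2·(≡6), b=7^3·(≡2) mod 7; (6|7)=-1, (2|7)=+1; (−1)^{-2·3·3}·(-1)^3·(+1)^-2 = -1.
v=∞: 493 > 0 and -409479 < 0  ⇒  (a,b)_∞ = +1.
v=53: a=53^2·(≡10), b=53^0·(≡49) mod 53; (10|53)=+1, (49|53)=+1; (−1)^{2·0·26}·(+1)^0·(+1)^2 = +1.
(493, -409479 / ℚ) ramifies at {7, 17}: a division algebra.

[7, 17]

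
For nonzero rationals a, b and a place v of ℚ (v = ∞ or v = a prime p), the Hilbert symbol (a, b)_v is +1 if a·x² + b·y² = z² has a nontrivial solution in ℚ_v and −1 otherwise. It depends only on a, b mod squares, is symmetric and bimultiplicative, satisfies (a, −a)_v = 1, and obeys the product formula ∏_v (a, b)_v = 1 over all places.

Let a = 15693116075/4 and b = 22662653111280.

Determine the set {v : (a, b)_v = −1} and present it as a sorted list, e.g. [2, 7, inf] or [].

Mod squares: a ≡ 1547, b ≡ 255. Check v ∈ {∞, 2, 3, 5, 7, 13, 17}.
v=3: a=3^0·(≡2), b=3^5·(≡1) mod 3; (2|3)=-1, (1|3)=+1; (−1)^{0·5·1}·(-1)^5·(+1)^0 = -1.
v=2: v_2(a)=-2, v_2(b)=4; units ≡ 3, 7 (mod 8); ε·ε+αω+βω = 1·1+-2·0+4·1 ≡ 1  ⇒  (a,b)_2 = -1.
v=5: a=5^2·(≡2), b=5^1·(≡1) mod 5; (2|5)=-1, (1|5)=+1; (−1)^{2·1·2}·(-1)^1·(+1)^2 = -1.
v=17: a=17^1·(≡3), b=17^1·(≡2) mod 17; (3|17)=-1, (2|17)=+1; (−1)^{1·1·8}·(-1)^1·(+1)^1 = -1.
v=∞: 1547 > 0 and 255 > 0  ⇒  (a,b)_∞ = +1.
v=13: a=13^3·(≡2), b=13^4·(≡11) mod 13; (2|13)=-1, (11|13)=-1; (−1)^{3·4·6}·(-1)^4·(-1)^3 = -1.
v=7: a=7^5·(≡4), b=7^4·(≡3) mod 7; (4|7)=+1, (3|7)=-1; (−1)^{5·4·3}·(+1)^4·(-1)^5 = -1.
|Ram(1547, 255)| = 6, even; anisotropic at {2, 3, 5, 7, 13, 17}.

[2, 3, 5, 7, 13, 17]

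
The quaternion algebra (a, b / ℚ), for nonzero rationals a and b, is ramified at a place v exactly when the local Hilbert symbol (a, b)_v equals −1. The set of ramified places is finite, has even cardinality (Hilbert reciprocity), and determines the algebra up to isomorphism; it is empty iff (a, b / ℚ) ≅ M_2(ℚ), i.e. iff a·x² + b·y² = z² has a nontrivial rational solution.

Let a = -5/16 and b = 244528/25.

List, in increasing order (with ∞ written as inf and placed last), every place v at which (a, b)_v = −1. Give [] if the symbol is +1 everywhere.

[2, 5, 17, 31]

(a, b) ≡ (-5, 15283) mod (ℚ^×)²; places V = {2, 5, 17, 29, 31, ∞}.
(a,b)_31: α=0, u≡21; β=1, v≡8 (mod 31); (21|31)=-1, (8|31)=+1; sign (−1)^0·-1^1·+1^0 = -1.
(a,b)_29: α=0, u≡16; β=1, v≡9 (mod 29); (16|29)=+1, (9|29)=+1; sign (−1)^0·+1^1·+1^0 = +1.
(a,b)_∞: sgn(-5)=−, sgn(15283)=+, so +1.
(a,b)_2: α=-4, β=4; u≡3, v≡3 (mod 8); ε(u)ε(v)=1·1, αω(v)=-4·1, βω(u)=4·1; sum ≡ 1  ⇒  -1.
(a,b)_5: α=1, u≡4; β=-2, v≡3 (mod 5); (4|5)=+1, (3|5)=-1; sign (−1)^0·+1^-2·-1^1 = -1.
(a,b)_17: α=0, u≡5; β=1, v≡13 (mod 17); (5|17)=-1, (13|17)=+1; sign (−1)^0·-1^1·+1^0 = -1.
|Ram(-5, 15283)| = 4, even; anisotropic at {2, 5, 17, 31}.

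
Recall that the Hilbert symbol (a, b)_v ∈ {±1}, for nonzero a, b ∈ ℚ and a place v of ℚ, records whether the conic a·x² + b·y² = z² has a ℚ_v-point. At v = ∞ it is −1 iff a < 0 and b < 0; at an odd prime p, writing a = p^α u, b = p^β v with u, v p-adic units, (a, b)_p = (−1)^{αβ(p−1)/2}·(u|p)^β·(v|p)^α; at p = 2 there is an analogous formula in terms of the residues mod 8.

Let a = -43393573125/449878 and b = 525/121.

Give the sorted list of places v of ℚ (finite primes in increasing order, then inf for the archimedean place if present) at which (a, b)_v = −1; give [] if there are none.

(a, b) ≡ (-7854, 21) mod (ℚ^×)²; places V = {2, 3, 5, 7, 11, 13, 17, ∞}.
(a,b)_5: α=4, u≡1; β=2, v≡1 (mod 5); (1|5)=+1, (1|5)=+1; sign (−1)^0·+1^2·+1^4 = +1.
(a,b)_3: α=5, u≡1; β=1, v≡1 (mod 3); (1|3)=+1, (1|3)=+1; sign (−1)^1·+1^1·+1^5 = -1.
(a,b)_13: α=-2, u≡2; β=0, v≡11 (mod 13); (2|13)=-1, (11|13)=-1; sign (−1)^0·-1^0·-1^-2 = +1.
(a,b)_2: α=-1, β=0; u≡1, v≡5 (mod 8); ε(u)ε(v)=0·0, αω(v)=-1·1, βω(u)=0·0; sum ≡ 1  ⇒  -1.
(a,b)_17: α=1, u≡12; β=0, v≡16 (mod 17); (12|17)=-1, (16|17)=+1; sign (−1)^0·-1^0·+1^1 = +1.
(a,b)_7: α=5, u≡6; β=1, v≡6 (mod 7); (6|7)=-1, (6|7)=-1; sign (−1)^1·-1^1·-1^5 = -1.
(a,b)_∞: sgn(-7854)=−, sgn(21)=+, so +1.
(a,b)_11: α=-3, u≡4; β=-2, v≡8 (mod 11); (4|11)=+1, (8|11)=-1; sign (−1)^0·+1^-2·-1^-3 = -1.
|Ram(-7854, 21)| = 4, even; anisotropic at {2, 3, 7, 11}.

[2, 3, 7, 11]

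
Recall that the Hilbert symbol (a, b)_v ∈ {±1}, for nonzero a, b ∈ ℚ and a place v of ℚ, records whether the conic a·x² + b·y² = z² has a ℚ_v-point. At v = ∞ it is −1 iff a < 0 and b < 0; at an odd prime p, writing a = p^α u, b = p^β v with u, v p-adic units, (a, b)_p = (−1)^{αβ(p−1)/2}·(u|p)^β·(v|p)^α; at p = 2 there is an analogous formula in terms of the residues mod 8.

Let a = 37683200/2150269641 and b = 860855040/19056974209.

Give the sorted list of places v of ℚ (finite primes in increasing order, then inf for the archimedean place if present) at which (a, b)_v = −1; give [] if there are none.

[2, 5]

Mod squares: a ≡ 23, b ≡ 115. Check v ∈ {∞, 2, 3, 5, 7, 13, 19, 23, 29, 37, 41}.
v=37: a=37^0·(≡24), b=37^-2·(≡21) mod 37; (24|37)=-1, (21|37)=+1; (−1)^{0·-2·18}·(-1)^-2·(+1)^0 = +1.
v=7: a=7^0·(≡1), b=7^-2·(≡6) mod 7; (1|7)=+1, (6|7)=-1; (−1)^{0·-2·3}·(+1)^-2·(-1)^0 = +1.
v=19: a=19^0·(≡9), b=19^2·(≡11) mod 19; (9|19)=+1, (11|19)=+1; (−1)^{0·2·9}·(+1)^2·(+1)^0 = +1.
v=2: v_2(a)=16, v_2(b)=8; units ≡ 7, 3 (mod 8); ε·ε+αω+βω = 1·1+16·1+8·0 ≡ 1  ⇒  (a,b)_2 = -1.
v=13: a=13^-2·(≡4), b=13^-2·(≡8) mod 13; (4|13)=+1, (8|13)=-1; (−1)^{-2·-2·6}·(+1)^-2·(-1)^-2 = +1.
v=∞: 23 > 0 and 115 > 0  ⇒  (a,b)_∞ = +1.
v=23: a=23^1·(≡2), b=23^1·(≡5) mod 23; (2|23)=+1, (5|23)=-1; (−1)^{1·1·11}·(+1)^1·(-1)^1 = +1.
v=5: a=5^2·(≡3), b=5^1·(≡2) mod 5; (3|5)=-1, (2|5)=-1; (−1)^{2·1·2}·(-1)^1·(-1)^2 = -1.
v=41: a=41^-2·(≡9), b=41^-2·(≡40) mod 41; (9|41)=+1, (40|41)=+1; (−1)^{-2·-2·20}·(+1)^-2·(+1)^-2 = +1.
v=3: a=3^-2·(≡2), b=3^4·(≡1) mod 3; (2|3)=-1, (1|3)=+1; (−1)^{-2·4·1}·(-1)^4·(+1)^-2 = +1.
v=29: a=29^-2·(≡23), b=29^0·(≡24) mod 29; (23|29)=+1, (24|29)=+1; (−1)^{-2·0·14}·(+1)^0·(+1)^-2 = +1.
Ram(23, 115) = {2, 5}; no ℚ_2-point on the conic.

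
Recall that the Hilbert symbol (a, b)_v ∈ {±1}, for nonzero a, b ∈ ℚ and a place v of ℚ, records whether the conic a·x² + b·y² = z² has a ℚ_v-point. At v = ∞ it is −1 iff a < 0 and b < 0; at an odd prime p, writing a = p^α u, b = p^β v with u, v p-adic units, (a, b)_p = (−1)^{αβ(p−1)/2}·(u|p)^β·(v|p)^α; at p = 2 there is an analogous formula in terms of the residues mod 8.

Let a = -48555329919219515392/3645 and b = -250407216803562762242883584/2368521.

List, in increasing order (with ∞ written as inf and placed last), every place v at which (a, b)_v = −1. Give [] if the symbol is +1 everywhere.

(a, b) ≡ (-4715, -11726) mod (ℚ^×)²; places V = {2, 3, 5, 7, 11, 13, 19, 23, 41, ∞}.
(a,b)_3: α=-6, u≡1; β=-8, v≡1 (mod 3); (1|3)=+1, (1|3)=+1; sign (−1)^0·+1^-8·+1^-6 = +1.
(a,b)_7: α=4, u≡6; β=6, v≡6 (mod 7); (6|7)=-1, (6|7)=-1; sign (−1)^0·-1^6·-1^4 = +1.
(a,b)_∞: sgn(-4715)=−, sgn(-11726)=−, so -1.
(a,b)_19: α=0, u≡11; β=-2, v≡4 (mod 19); (11|19)=+1, (4|19)=+1; sign (−1)^0·+1^-2·+1^0 = +1.
(a,b)_13: α=2, u≡12; β=3, v≡6 (mod 13); (12|13)=+1, (6|13)=-1; sign (−1)^0·+1^3·-1^2 = +1.
(a,b)_2: α=14, β=19; u≡5, v≡1 (mod 8); ε(u)ε(v)=0·0, αω(v)=14·0, βω(u)=19·1; sum ≡ 1  ⇒  -1.
(a,b)_5: α=-1, u≡2; β=0, v≡1 (mod 5); (2|5)=-1, (1|5)=+1; sign (−1)^0·-1^0·+1^-1 = +1.
(a,b)_41: α=1, u≡32; β=1, v≡5 (mod 41); (32|41)=+1, (5|41)=+1; sign (−1)^0·+1^1·+1^1 = +1.
(a,b)_11: α=4, u≡1; β=5, v≡4 (mod 11); (1|11)=+1, (4|11)=+1; sign (−1)^0·+1^5·+1^4 = +1.
(a,b)_23: α=3, u≡8; β=4, v≡3 (mod 23); (8|23)=+1, (3|23)=+1; sign (−1)^0·+1^4·+1^3 = +1.
Ram(-4715, -11726) = {2, ∞}; no ℚ_2-point on the conic.

[2, inf]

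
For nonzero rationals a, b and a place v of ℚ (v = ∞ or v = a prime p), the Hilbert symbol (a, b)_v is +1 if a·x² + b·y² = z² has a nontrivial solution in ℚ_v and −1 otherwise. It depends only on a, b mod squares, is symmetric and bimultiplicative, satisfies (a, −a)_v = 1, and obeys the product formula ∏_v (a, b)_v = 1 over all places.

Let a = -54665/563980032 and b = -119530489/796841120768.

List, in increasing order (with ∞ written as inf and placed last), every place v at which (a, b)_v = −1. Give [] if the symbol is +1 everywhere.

(a, b) ≡ (-455, -77) mod (ℚ^×)²; places V = {2, 3, 5, 7, 11, 13, 17, 29, ∞}.
(a,b)_7: α=-1, u≡3; β=-1, v≡6 (mod 7); (3|7)=-1, (6|7)=-1; sign (−1)^1·-1^-1·-1^-1 = -1.
(a,b)_29: α=2, u≡25; β=4, v≡19 (mod 29); (25|29)=+1, (19|29)=-1; sign (−1)^0·+1^4·-1^2 = +1.
(a,b)_17: α=-2, u≡1; β=-4, v≡16 (mod 17); (1|17)=+1, (16|17)=+1; sign (−1)^0·+1^-4·+1^-2 = +1.
(a,b)_11: α=-2, u≡10; β=-3, v≡4 (mod 11); (10|11)=-1, (4|11)=+1; sign (−1)^0·-1^-3·+1^-2 = -1.
(a,b)_13: α=1, u≡4; β=2, v≡9 (mod 13); (4|13)=+1, (9|13)=+1; sign (−1)^0·+1^2·+1^1 = +1.
(a,b)_2: α=-8, β=-10; u≡1, v≡3 (mod 8); ε(u)ε(v)=0·1, αω(v)=-8·1, βω(u)=-10·0; sum ≡ 0  ⇒  +1.
(a,b)_3: α=-2, u≡1; β=0, v≡1 (mod 3); (1|3)=+1, (1|3)=+1; sign (−1)^0·+1^0·+1^-2 = +1.
(a,b)_5: α=1, u≡1; β=0, v≡2 (mod 5); (1|5)=+1, (2|5)=-1; sign (−1)^0·+1^0·-1^1 = -1.
(a,b)_∞: sgn(-455)=−, sgn(-77)=−, so -1.
(-455, -77 / ℚ) ramifies at {5, 7, 11, ∞}: a division algebra.

[5, 7, 11, inf]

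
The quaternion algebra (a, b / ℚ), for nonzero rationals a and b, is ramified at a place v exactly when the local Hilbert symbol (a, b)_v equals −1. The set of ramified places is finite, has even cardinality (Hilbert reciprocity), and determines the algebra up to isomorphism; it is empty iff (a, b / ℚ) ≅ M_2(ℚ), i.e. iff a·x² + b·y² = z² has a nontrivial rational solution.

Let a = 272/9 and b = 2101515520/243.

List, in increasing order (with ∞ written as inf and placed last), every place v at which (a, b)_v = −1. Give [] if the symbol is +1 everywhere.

[3, 5, 17, 23]

(a, b) ≡ (17, 85215) mod (ℚ^×)²; places V = {2, 3, 5, 13, 17, 19, 23, ∞}.
(a,b)_13: α=0, u≡10; β=1, v≡3 (mod 13); (10|13)=+1, (3|13)=+1; sign (−1)^0·+1^1·+1^0 = +1.
(a,b)_2: α=4, β=8; u≡1, v≡7 (mod 8); ε(u)ε(v)=0·1, αω(v)=4·0, βω(u)=8·0; sum ≡ 0  ⇒  +1.
(a,b)_5: α=0, u≡3; β=1, v≡3 (mod 5); (3|5)=-1, (3|5)=-1; sign (−1)^0·-1^1·-1^0 = -1.
(a,b)_3: α=-2, u≡2; β=-5, v≡1 (mod 3); (2|3)=-1, (1|3)=+1; sign (−1)^0·-1^-5·+1^-2 = -1.
(a,b)_∞: sgn(17)=+, sgn(85215)=+, so +1.
(a,b)_19: α=0, u≡7; β=1, v≡16 (mod 19); (7|19)=+1, (16|19)=+1; sign (−1)^0·+1^1·+1^0 = +1.
(a,b)_17: α=1, u≡15; β=2, v≡3 (mod 17); (15|17)=+1, (3|17)=-1; sign (−1)^0·+1^2·-1^1 = -1.
(a,b)_23: α=0, u≡20; β=1, v≡2 (mod 23); (20|23)=-1, (2|23)=+1; sign (−1)^0·-1^1·+1^0 = -1.
|Ram(17, 85215)| = 4, even; anisotropic at {3, 5, 17, 23}.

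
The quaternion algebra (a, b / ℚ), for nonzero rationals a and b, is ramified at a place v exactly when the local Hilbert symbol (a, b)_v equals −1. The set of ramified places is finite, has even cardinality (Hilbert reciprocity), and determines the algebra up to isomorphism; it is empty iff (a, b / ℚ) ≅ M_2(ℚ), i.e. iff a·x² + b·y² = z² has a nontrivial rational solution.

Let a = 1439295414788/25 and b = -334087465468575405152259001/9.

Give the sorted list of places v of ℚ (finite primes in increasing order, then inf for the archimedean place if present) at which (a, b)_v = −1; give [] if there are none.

[11, 31]

(a, b) ≡ (168113, -771001) mod (ℚ^×)²; places V = {2, 3, 5, 7, 11, 17, 19, 29, 31, ∞}.
(a,b)_29: α=1, u≡14; β=2, v≡5 (mod 29); (14|29)=-1, (5|29)=+1; sign (−1)^0·-1^2·+1^1 = +1.
(a,b)_31: α=1, u≡17; β=3, v≡17 (mod 31); (17|31)=-1, (17|31)=-1; sign (−1)^1·-1^3·-1^1 = -1.
(a,b)_11: α=3, u≡9; β=3, v≡4 (mod 11); (9|11)=+1, (4|11)=+1; sign (−1)^1·+1^3·+1^3 = -1.
(a,b)_7: α=2, u≡1; β=7, v≡2 (mod 7); (1|7)=+1, (2|7)=+1; sign (−1)^0·+1^7·+1^2 = +1.
(a,b)_∞: sgn(168113)=+, sgn(-771001)=−, so +1.
(a,b)_17: α=1, u≡6; β=3, v≡10 (mod 17); (6|17)=-1, (10|17)=-1; sign (−1)^0·-1^3·-1^1 = +1.
(a,b)_19: α=2, u≡7; β=5, v≡9 (mod 19); (7|19)=+1, (9|19)=+1; sign (−1)^0·+1^5·+1^2 = +1.
(a,b)_2: α=2, β=0; u≡1, v≡7 (mod 8); ε(u)ε(v)=0·1, αω(v)=2·0, βω(u)=0·0; sum ≡ 0  ⇒  +1.
(a,b)_3: α=0, u≡2; β=-2, v≡2 (mod 3); (2|3)=-1, (2|3)=-1; sign (−1)^0·-1^-2·-1^0 = +1.
(a,b)_5: α=-2, u≡3; β=0, v≡1 (mod 5); (3|5)=-1, (1|5)=+1; sign (−1)^0·-1^0·+1^-2 = +1.
Ram(168113, -771001) = {11, 31}; no ℚ_11-point on the conic.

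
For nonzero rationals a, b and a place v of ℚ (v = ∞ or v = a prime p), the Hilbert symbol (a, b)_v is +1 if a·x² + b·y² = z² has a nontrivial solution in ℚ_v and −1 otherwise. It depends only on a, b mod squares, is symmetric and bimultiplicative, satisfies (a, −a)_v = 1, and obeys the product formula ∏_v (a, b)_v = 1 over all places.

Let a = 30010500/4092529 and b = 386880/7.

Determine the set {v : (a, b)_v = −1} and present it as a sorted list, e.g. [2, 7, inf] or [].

[3, 5, 13, 19]

Mod squares: a ≡ 3705, b ≡ 42315. Check v ∈ {∞, 2, 3, 5, 7, 13, 17, 19, 31}.
v=2: v_2(a)=2, v_2(b)=6; units ≡ 1, 3 (mod 8); ε·ε+αω+βω = 0·1+2·1+6·0 ≡ 0  ⇒  (a,b)_2 = +1.
v=3: a=3^5·(≡2), b=3^1·(≡2) mod 3; (2|3)=-1, (2|3)=-1; (−1)^{5·1·1}·(-1)^1·(-1)^5 = -1.
v=19: a=19^1·(≡6), b=19^0·(≡3) mod 19; (6|19)=+1, (3|19)=-1; (−1)^{1·0·9}·(+1)^0·(-1)^1 = -1.
v=17: a=17^-4·(≡4), b=17^0·(≡4) mod 17; (4|17)=+1, (4|17)=+1; (−1)^{-4·0·8}·(+1)^0·(+1)^-4 = +1.
v=∞: 3705 > 0 and 42315 > 0  ⇒  (a,b)_∞ = +1.
v=5: a=5^3·(≡1), b=5^1·(≡3) mod 5; (1|5)=+1, (3|5)=-1; (−1)^{3·1·2}·(+1)^1·(-1)^3 = -1.
v=31: a=31^0·(≡10), b=31^1·(≡7) mod 31; (10|31)=+1, (7|31)=+1; (−1)^{0·1·15}·(+1)^1·(+1)^0 = +1.
v=13: a=13^1·(≡1), b=13^1·(≡6) mod 13; (1|13)=+1, (6|13)=-1; (−1)^{1·1·6}·(+1)^1·(-1)^1 = -1.
v=7: a=7^-2·(≡4), b=7^-1·(≡4) mod 7; (4|7)=+1, (4|7)=+1; (−1)^{-2·-1·3}·(+1)^-1·(+1)^-2 = +1.
(3705, 42315 / ℚ) ramifies at {3, 5, 13, 19}: a division algebra.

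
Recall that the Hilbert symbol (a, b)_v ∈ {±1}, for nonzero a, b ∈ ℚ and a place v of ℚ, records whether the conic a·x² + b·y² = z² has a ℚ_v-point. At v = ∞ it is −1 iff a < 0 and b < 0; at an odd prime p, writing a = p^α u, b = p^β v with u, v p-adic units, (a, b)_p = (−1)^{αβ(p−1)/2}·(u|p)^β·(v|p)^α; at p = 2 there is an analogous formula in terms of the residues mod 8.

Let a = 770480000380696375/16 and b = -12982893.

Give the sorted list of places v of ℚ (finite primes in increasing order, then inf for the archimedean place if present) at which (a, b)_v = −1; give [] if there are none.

(a, b) ≡ (3951055, -264957) mod (ℚ^×)²; places V = {2, 3, 5, 7, 11, 17, 23, 31, 37, 43, 47, ∞}.
(a,b)_31: α=2, u≡6; β=1, v≡7 (mod 31); (6|31)=-1, (7|31)=+1; sign (−1)^0·-1^1·+1^2 = -1.
(a,b)_7: α=2, u≡5; β=3, v≡5 (mod 7); (5|7)=-1, (5|7)=-1; sign (−1)^0·-1^3·-1^2 = -1.
(a,b)_43: α=1, u≡7; β=0, v≡11 (mod 43); (7|43)=-1, (11|43)=+1; sign (−1)^0·-1^0·+1^1 = +1.
(a,b)_11: α=2, u≡1; β=1, v≡4 (mod 11); (1|11)=+1, (4|11)=+1; sign (−1)^0·+1^1·+1^2 = +1.
(a,b)_3: α=0, u≡1; β=1, v≡1 (mod 3); (1|3)=+1, (1|3)=+1; sign (−1)^0·+1^1·+1^0 = +1.
(a,b)_∞: sgn(3951055)=+, sgn(-264957)=−, so +1.
(a,b)_5: α=3, u≡1; β=0, v≡2 (mod 5); (1|5)=+1, (2|5)=-1; sign (−1)^0·+1^0·-1^3 = -1.
(a,b)_17: α=1, u≡13; β=0, v≡7 (mod 17); (13|17)=+1, (7|17)=-1; sign (−1)^0·+1^0·-1^1 = -1.
(a,b)_47: α=1, u≡45; β=0, v≡11 (mod 47); (45|47)=-1, (11|47)=-1; sign (−1)^0·-1^0·-1^1 = -1.
(a,b)_2: α=-4, β=0; u≡7, v≡3 (mod 8); ε(u)ε(v)=1·1, αω(v)=-4·1, βω(u)=0·0; sum ≡ 1  ⇒  -1.
(a,b)_23: α=1, u≡17; β=0, v≡9 (mod 23); (17|23)=-1, (9|23)=+1; sign (−1)^0·-1^0·+1^1 = +1.
(a,b)_37: α=2, u≡12; β=1, v≡19 (mod 37); (12|37)=+1, (19|37)=-1; sign (−1)^0·+1^1·-1^2 = +1.
|Ram(3951055, -264957)| = 6, even; anisotropic at {2, 5, 7, 17, 31, 47}.

[2, 5, 7, 17, 31, 47]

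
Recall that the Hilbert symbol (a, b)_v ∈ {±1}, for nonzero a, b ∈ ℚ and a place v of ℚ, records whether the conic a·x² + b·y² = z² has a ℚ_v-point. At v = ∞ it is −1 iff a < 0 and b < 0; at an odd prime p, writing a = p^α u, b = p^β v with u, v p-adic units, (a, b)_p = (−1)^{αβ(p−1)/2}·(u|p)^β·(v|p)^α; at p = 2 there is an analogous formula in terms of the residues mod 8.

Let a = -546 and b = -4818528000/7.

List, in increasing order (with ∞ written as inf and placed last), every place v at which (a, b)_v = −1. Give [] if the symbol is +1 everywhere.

(a, b) ≡ (-546, -385) mod (ℚ^×)²; places V = {2, 3, 5, 7, 11, 13, ∞}.
(a,b)_∞: sgn(-546)=−, sgn(-385)=−, so -1.
(a,b)_2: α=1, β=8; u≡7, v≡7 (mod 8); ε(u)ε(v)=1·1, αω(v)=1·0, βω(u)=8·0; sum ≡ 1  ⇒  -1.
(a,b)_5: α=0, u≡4; β=3, v≡3 (mod 5); (4|5)=+1, (3|5)=-1; sign (−1)^0·+1^3·-1^0 = +1.
(a,b)_7: α=1, u≡6; β=-1, v≡1 (mod 7); (6|7)=-1, (1|7)=+1; sign (−1)^1·-1^-1·+1^1 = +1.
(a,b)_11: α=0, u≡4; β=1, v≡4 (mod 11); (4|11)=+1, (4|11)=+1; sign (−1)^0·+1^1·+1^0 = +1.
(a,b)_3: α=1, u≡1; β=4, v≡2 (mod 3); (1|3)=+1, (2|3)=-1; sign (−1)^0·+1^4·-1^1 = -1.
(a,b)_13: α=1, u≡10; β=2, v≡6 (mod 13); (10|13)=+1, (6|13)=-1; sign (−1)^0·+1^2·-1^1 = -1.
|Ram(-546, -385)| = 4, even; anisotropic at {2, 3, 13, ∞}.

[2, 3, 13, inf]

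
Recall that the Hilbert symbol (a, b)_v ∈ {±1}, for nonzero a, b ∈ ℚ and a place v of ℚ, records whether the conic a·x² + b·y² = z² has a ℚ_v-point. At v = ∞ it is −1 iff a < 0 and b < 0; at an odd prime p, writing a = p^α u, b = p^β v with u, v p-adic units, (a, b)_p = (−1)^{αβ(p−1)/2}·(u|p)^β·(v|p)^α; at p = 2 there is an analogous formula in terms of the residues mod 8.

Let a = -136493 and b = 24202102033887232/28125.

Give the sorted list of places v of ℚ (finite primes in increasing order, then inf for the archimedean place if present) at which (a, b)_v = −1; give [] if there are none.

Mod squares: a ≡ -136493, b ≡ 2606015. Check v ∈ {∞, 2, 3, 5, 7, 13, 17, 23, 31, 37, 43}.
v=37: a=37^1·(≡11), b=37^2·(≡20) mod 37; (11|37)=+1, (20|37)=-1; (−1)^{1·2·18}·(+1)^2·(-1)^1 = -1.
v=17: a=17^1·(≡12), b=17^1·(≡11) mod 17; (12|17)=-1, (11|17)=-1; (−1)^{1·1·8}·(-1)^1·(-1)^1 = +1.
v=31: a=31^1·(≡30), b=31^1·(≡17) mod 31; (30|31)=-1, (17|31)=-1; (−1)^{1·1·15}·(-1)^1·(-1)^1 = -1.
v=∞: -136493 < 0 and 2606015 > 0  ⇒  (a,b)_∞ = +1.
v=43: a=43^0·(≡32), b=43^1·(≡12) mod 43; (32|43)=-1, (12|43)=-1; (−1)^{0·1·21}·(-1)^1·(-1)^0 = -1.
v=7: a=7^1·(≡3), b=7^2·(≡5) mod 7; (3|7)=-1, (5|7)=-1; (−1)^{1·2·3}·(-1)^2·(-1)^1 = -1.
v=3: a=3^0·(≡1), b=3^-2·(≡2) mod 3; (1|3)=+1, (2|3)=-1; (−1)^{0·-2·1}·(+1)^-2·(-1)^0 = +1.
v=23: a=23^0·(≡12), b=23^1·(≡10) mod 23; (12|23)=+1, (10|23)=-1; (−1)^{0·1·11}·(+1)^1·(-1)^0 = +1.
v=5: a=5^0·(≡2), b=5^-5·(≡3) mod 5; (2|5)=-1, (3|5)=-1; (−1)^{0·-5·2}·(-1)^-5·(-1)^0 = -1.
v=2: v_2(a)=0, v_2(b)=12; units ≡ 3, 7 (mod 8); ε·ε+αω+βω = 1·1+0·0+12·1 ≡ 1  ⇒  (a,b)_2 = -1.
v=13: a=13^0·(≡7), b=13^2·(≡12) mod 13; (7|13)=-1, (12|13)=+1; (−1)^{0·2·6}·(-1)^2·(+1)^0 = +1.
Ram(-136493, 2606015) = {2, 5, 7, 31, 37, 43}; no ℚ_2-point on the conic.

[2, 5, 7, 31, 37, 43]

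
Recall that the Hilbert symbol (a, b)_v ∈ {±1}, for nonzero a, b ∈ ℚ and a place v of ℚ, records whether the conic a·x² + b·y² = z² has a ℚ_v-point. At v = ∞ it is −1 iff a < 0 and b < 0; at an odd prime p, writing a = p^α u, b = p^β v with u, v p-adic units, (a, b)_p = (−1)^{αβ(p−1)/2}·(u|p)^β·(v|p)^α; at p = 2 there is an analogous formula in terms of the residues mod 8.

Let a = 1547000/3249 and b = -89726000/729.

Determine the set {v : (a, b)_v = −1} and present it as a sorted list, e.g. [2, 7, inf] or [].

Mod squares: a ≡ 15470, b ≡ -224315. Check v ∈ {∞, 2, 3, 5, 7, 13, 17, 19, 29}.
v=17: a=17^1·(≡8), b=17^1·(≡5) mod 17; (8|17)=+1, (5|17)=-1; (−1)^{1·1·8}·(+1)^1·(-1)^1 = -1.
v=2: v_2(a)=3, v_2(b)=4; units ≡ 7, 5 (mod 8); ε·ε+αω+βω = 1·0+3·1+4·0 ≡ 1  ⇒  (a,b)_2 = -1.
v=19: a=19^-2·(≡17), b=19^0·(≡8) mod 19; (17|19)=+1, (8|19)=-1; (−1)^{-2·0·9}·(+1)^0·(-1)^-2 = +1.
v=3: a=3^-2·(≡2), b=3^-6·(≡1) mod 3; (2|3)=-1, (1|3)=+1; (−1)^{-2·-6·1}·(-1)^-6·(+1)^-2 = +1.
v=5: a=5^3·(≡4), b=5^3·(≡3) mod 5; (4|5)=+1, (3|5)=-1; (−1)^{3·3·2}·(+1)^3·(-1)^3 = -1.
v=7: a=7^1·(≡3), b=7^1·(≡1) mod 7; (3|7)=-1, (1|7)=+1; (−1)^{1·1·3}·(-1)^1·(+1)^1 = +1.
v=∞: 15470 > 0 and -224315 < 0  ⇒  (a,b)_∞ = +1.
v=29: a=29^0·(≡24), b=29^1·(≡17) mod 29; (24|29)=+1, (17|29)=-1; (−1)^{0·1·14}·(+1)^1·(-1)^0 = +1.
v=13: a=13^1·(≡2), b=13^1·(≡12) mod 13; (2|13)=-1, (12|13)=+1; (−1)^{1·1·6}·(-1)^1·(+1)^1 = -1.
|Ram(15470, -224315)| = 4, even; anisotropic at {2, 5, 13, 17}.

[2, 5, 13, 17]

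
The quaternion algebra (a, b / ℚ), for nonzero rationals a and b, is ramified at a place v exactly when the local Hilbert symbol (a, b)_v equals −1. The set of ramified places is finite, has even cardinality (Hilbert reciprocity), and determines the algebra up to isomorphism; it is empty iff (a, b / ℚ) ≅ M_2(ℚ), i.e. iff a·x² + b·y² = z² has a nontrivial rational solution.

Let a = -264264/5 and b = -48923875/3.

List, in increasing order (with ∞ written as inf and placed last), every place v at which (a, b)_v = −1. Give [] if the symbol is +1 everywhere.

Mod squares: a ≡ -2730, b ≡ -5870865. Check v ∈ {∞, 2, 3, 5, 7, 11, 13, 17, 23}.
v=13: a=13^1·(≡6), b=13^1·(≡7) mod 13; (6|13)=-1, (7|13)=-1; (−1)^{1·1·6}·(-1)^1·(-1)^1 = +1.
v=23: a=23^0·(≡15), b=23^1·(≡10) mod 23; (15|23)=-1, (10|23)=-1; (−1)^{0·1·11}·(-1)^1·(-1)^0 = -1.
v=11: a=11^2·(≡1), b=11^1·(≡9) mod 11; (1|11)=+1, (9|11)=+1; (−1)^{2·1·5}·(+1)^1·(+1)^2 = +1.
v=17: a=17^0·(≡7), b=17^1·(≡7) mod 17; (7|17)=-1, (7|17)=-1; (−1)^{0·1·8}·(-1)^1·(-1)^0 = -1.
v=5: a=5^-1·(≡1), b=5^3·(≡3) mod 5; (1|5)=+1, (3|5)=-1; (−1)^{-1·3·2}·(+1)^3·(-1)^-1 = -1.
v=∞: -2730 < 0 and -5870865 < 0  ⇒  (a,b)_∞ = -1.
v=3: a=3^1·(≡2), b=3^-1·(≡2) mod 3; (2|3)=-1, (2|3)=-1; (−1)^{1·-1·1}·(-1)^-1·(-1)^1 = -1.
v=2: v_2(a)=3, v_2(b)=0; units ≡ 3, 7 (mod 8); ε·ε+αω+βω = 1·1+3·0+0·1 ≡ 1  ⇒  (a,b)_2 = -1.
v=7: a=7^1·(≡4), b=7^1·(≡6) mod 7; (4|7)=+1, (6|7)=-1; (−1)^{1·1·3}·(+1)^1·(-1)^1 = +1.
Ram(-2730, -5870865) = {2, 3, 5, 17, 23, ∞}; no ℚ_2-point on the conic.

[2, 3, 5, 17, 23, inf]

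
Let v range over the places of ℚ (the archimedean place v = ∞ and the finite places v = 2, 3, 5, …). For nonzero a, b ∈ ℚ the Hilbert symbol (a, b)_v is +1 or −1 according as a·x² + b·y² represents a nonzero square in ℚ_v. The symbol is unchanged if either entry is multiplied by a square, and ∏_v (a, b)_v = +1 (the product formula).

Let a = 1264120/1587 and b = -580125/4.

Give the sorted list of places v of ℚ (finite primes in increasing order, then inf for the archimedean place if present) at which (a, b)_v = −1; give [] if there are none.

[2, 5, 7, 13]

(a, b) ≡ (5610, -23205) mod (ℚ^×)²; places V = {2, 3, 5, 7, 11, 13, 17, 23, ∞}.
(a,b)_17: α=1, u≡6; β=1, v≡7 (mod 17); (6|17)=-1, (7|17)=-1; sign (−1)^0·-1^1·-1^1 = +1.
(a,b)_7: α=0, u≡5; β=1, v≡3 (mod 7); (5|7)=-1, (3|7)=-1; sign (−1)^0·-1^1·-1^0 = -1.
(a,b)_13: α=2, u≡5; β=1, v≡1 (mod 13); (5|13)=-1, (1|13)=+1; sign (−1)^0·-1^1·+1^2 = -1.
(a,b)_2: α=3, β=-2; u≡5, v≡3 (mod 8); ε(u)ε(v)=0·1, αω(v)=3·1, βω(u)=-2·1; sum ≡ 1  ⇒  -1.
(a,b)_11: α=1, u≡1; β=0, v≡1 (mod 11); (1|11)=+1, (1|11)=+1; sign (−1)^0·+1^0·+1^1 = +1.
(a,b)_23: α=-2, u≡21; β=0, v≡1 (mod 23); (21|23)=-1, (1|23)=+1; sign (−1)^0·-1^0·+1^-2 = +1.
(a,b)_5: α=1, u≡2; β=3, v≡1 (mod 5); (2|5)=-1, (1|5)=+1; sign (−1)^0·-1^3·+1^1 = -1.
(a,b)_3: α=-1, u≡1; β=1, v≡2 (mod 3); (1|3)=+1, (2|3)=-1; sign (−1)^1·+1^1·-1^-1 = +1.
(a,b)_∞: sgn(5610)=+, sgn(-23205)=−, so +1.
Ram(5610, -23205) = {2, 5, 7, 13}; no ℚ_2-point on the conic.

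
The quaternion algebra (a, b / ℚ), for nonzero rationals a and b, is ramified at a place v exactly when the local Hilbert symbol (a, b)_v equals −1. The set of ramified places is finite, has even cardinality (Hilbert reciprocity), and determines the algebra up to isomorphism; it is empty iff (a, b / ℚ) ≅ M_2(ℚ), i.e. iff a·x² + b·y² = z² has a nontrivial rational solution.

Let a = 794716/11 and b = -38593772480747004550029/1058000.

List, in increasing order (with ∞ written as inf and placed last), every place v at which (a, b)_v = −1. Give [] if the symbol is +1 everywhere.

(a, b) ≡ (2185469, -6545) mod (ℚ^×)²; places V = {2, 3, 5, 7, 11, 13, 17, 19, 23, 29, 31, ∞}.
(a,b)_3: α=0, u≡2; β=4, v≡1 (mod 3); (2|3)=-1, (1|3)=+1; sign (−1)^0·-1^4·+1^0 = +1.
(a,b)_7: α=0, u≡5; β=1, v≡6 (mod 7); (5|7)=-1, (6|7)=-1; sign (−1)^0·-1^1·-1^0 = -1.
(a,b)_5: α=0, u≡1; β=-3, v≡4 (mod 5); (1|5)=+1, (4|5)=+1; sign (−1)^0·+1^-3·+1^0 = +1.
(a,b)_17: α=1, u≡6; β=1, v≡7 (mod 17); (6|17)=-1, (7|17)=-1; sign (−1)^0·-1^1·-1^1 = +1.
(a,b)_19: α=0, u≡2; β=4, v≡12 (mod 19); (2|19)=-1, (12|19)=-1; sign (−1)^0·-1^4·-1^0 = +1.
(a,b)_29: α=1, u≡21; β=2, v≡4 (mod 29); (21|29)=-1, (4|29)=+1; sign (−1)^0·-1^2·+1^1 = +1.
(a,b)_2: α=2, β=-4; u≡5, v≡7 (mod 8); ε(u)ε(v)=0·1, αω(v)=2·0, βω(u)=-4·1; sum ≡ 0  ⇒  +1.
(a,b)_23: α=0, u≡6; β=-2, v≡15 (mod 23); (6|23)=+1, (15|23)=-1; sign (−1)^0·+1^-2·-1^0 = +1.
(a,b)_13: α=1, u≡10; β=4, v≡8 (mod 13); (10|13)=+1, (8|13)=-1; sign (−1)^0·+1^4·-1^1 = -1.
(a,b)_11: α=-1, u≡10; β=3, v≡6 (mod 11); (10|11)=-1, (6|11)=-1; sign (−1)^1·-1^3·-1^-1 = -1.
(a,b)_31: α=1, u≡14; β=2, v≡15 (mod 31); (14|31)=+1, (15|31)=-1; sign (−1)^0·+1^2·-1^1 = -1.
(a,b)_∞: sgn(2185469)=+, sgn(-6545)=−, so +1.
Ram(2185469, -6545) = {7, 11, 13, 31}; no ℚ_7-point on the conic.

[7, 11, 13, 31]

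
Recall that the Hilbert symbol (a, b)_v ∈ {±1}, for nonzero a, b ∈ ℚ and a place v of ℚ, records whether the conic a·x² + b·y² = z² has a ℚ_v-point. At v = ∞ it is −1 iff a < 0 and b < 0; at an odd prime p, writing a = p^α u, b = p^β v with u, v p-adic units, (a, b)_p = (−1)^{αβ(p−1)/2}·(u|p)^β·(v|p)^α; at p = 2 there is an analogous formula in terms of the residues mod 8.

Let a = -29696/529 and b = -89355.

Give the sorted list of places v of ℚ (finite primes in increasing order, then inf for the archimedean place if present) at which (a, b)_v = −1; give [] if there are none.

[7, 23, 37, inf]

Mod squares: a ≡ -29, b ≡ -89355. Check v ∈ {∞, 2, 3, 5, 7, 23, 29, 37}.
v=3: a=3^0·(≡1), b=3^1·(≡2) mod 3; (1|3)=+1, (2|3)=-1; (−1)^{0·1·1}·(+1)^1·(-1)^0 = +1.
v=7: a=7^0·(≡3), b=7^1·(≡3) mod 7; (3|7)=-1, (3|7)=-1; (−1)^{0·1·3}·(-1)^1·(-1)^0 = -1.
v=23: a=23^-2·(≡20), b=23^1·(≡2) mod 23; (20|23)=-1, (2|23)=+1; (−1)^{-2·1·11}·(-1)^1·(+1)^-2 = -1.
v=5: a=5^0·(≡1), b=5^1·(≡4) mod 5; (1|5)=+1, (4|5)=+1; (−1)^{0·1·2}·(+1)^1·(+1)^0 = +1.
v=37: a=37^0·(≡35), b=37^1·(≡27) mod 37; (35|37)=-1, (27|37)=+1; (−1)^{0·1·18}·(-1)^1·(+1)^0 = -1.
v=2: v_2(a)=10, v_2(b)=0; units ≡ 3, 5 (mod 8); ε·ε+αω+βω = 1·0+10·1+0·1 ≡ 0  ⇒  (a,b)_2 = +1.
v=29: a=29^1·(≡7), b=29^0·(≡23) mod 29; (7|29)=+1, (23|29)=+1; (−1)^{1·0·14}·(+1)^0·(+1)^1 = +1.
v=∞: -29 < 0 and -89355 < 0  ⇒  (a,b)_∞ = -1.
Ram(-29, -89355) = {7, 23, 37, ∞}; no ℚ_7-point on the conic.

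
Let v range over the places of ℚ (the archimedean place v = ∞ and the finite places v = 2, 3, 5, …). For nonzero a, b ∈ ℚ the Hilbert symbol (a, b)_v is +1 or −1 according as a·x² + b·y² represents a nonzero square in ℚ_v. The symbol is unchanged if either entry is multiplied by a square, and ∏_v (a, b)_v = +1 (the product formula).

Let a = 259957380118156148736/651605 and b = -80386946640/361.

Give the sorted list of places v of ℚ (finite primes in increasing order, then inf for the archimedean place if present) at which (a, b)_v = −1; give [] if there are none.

(a, b) ≡ (5, -85085) mod (ℚ^×)²; places V = {2, 3, 5, 7, 11, 13, 17, 19, ∞}.
(a,b)_17: α=2, u≡6; β=1, v≡14 (mod 17); (6|17)=-1, (14|17)=-1; sign (−1)^0·-1^1·-1^2 = -1.
(a,b)_∞: sgn(5)=+, sgn(-85085)=−, so +1.
(a,b)_7: α=2, u≡3; β=1, v≡1 (mod 7); (3|7)=-1, (1|7)=+1; sign (−1)^0·-1^1·+1^2 = -1.
(a,b)_2: α=18, β=4; u≡5, v≡3 (mod 8); ε(u)ε(v)=0·1, αω(v)=18·1, βω(u)=4·1; sum ≡ 0  ⇒  +1.
(a,b)_19: α=-4, u≡11; β=-2, v≡11 (mod 19); (11|19)=+1, (11|19)=+1; sign (−1)^0·+1^-2·+1^-4 = +1.
(a,b)_3: α=14, u≡2; β=10, v≡1 (mod 3); (2|3)=-1, (1|3)=+1; sign (−1)^0·-1^10·+1^14 = +1.
(a,b)_5: α=-1, u≡1; β=1, v≡2 (mod 5); (1|5)=+1, (2|5)=-1; sign (−1)^0·+1^1·-1^-1 = -1.
(a,b)_13: α=0, u≡8; β=1, v≡5 (mod 13); (8|13)=-1, (5|13)=-1; sign (−1)^0·-1^1·-1^0 = -1.
(a,b)_11: α=4, u≡9; β=1, v≡5 (mod 11); (9|11)=+1, (5|11)=+1; sign (−1)^0·+1^1·+1^4 = +1.
(5, -85085 / ℚ) ramifies at {5, 7, 13, 17}: a division algebra.

[5, 7, 13, 17]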